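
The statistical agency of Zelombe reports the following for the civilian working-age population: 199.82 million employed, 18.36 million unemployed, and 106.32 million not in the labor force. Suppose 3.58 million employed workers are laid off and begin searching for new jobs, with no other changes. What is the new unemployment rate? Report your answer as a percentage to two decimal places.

Initially, labor force = 199.82 + 18.36 = 218.18 million, so u = 18.36/218.18 = 8.42%.
After the change, employed falls and unemployed rises by 3.58; labor force unchanged → E = 196.24, U = 21.94, labor force = 218.18 million.
New unemployment rate = 21.94 / 218.18 = 10.06%.

New unemployment rate ≈ 10.06%.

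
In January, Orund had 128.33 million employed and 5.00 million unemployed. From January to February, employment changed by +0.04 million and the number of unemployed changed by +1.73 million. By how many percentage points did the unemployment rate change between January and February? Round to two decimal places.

January: labor force = 128.33 + 5.00 = 133.33; u = 5.00/133.33 = 3.75%.
February: labor force = 128.37 + 6.73 = 135.10; u = 6.73/135.10 = 4.98%.
Change = 4.98% − 3.75% = +1.23 pp.

The unemployment rate changed by +1.23 percentage points.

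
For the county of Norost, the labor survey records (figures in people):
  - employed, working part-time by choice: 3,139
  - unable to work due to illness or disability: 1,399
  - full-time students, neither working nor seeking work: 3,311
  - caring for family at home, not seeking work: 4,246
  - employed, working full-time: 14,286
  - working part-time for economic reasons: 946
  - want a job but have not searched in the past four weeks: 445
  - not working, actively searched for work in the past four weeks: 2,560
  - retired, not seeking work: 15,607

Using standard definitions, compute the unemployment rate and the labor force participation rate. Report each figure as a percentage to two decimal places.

Employed = 3,139 + 14,286 + 946 = 18,371 (anyone who worked, including part-time for economic reasons, counts as employed).
Unemployed = 2,560.
Labor force = 18,371 + 2,560 = 20,931.
Not in labor force = 1,399 + 3,311 + 4,246 + 445 + 15,607 = 25,008 (those not working and not actively searching are outside the labor force — including those who want a job but have given up searching).
Civilian working-age population = 20,931 + 25,008 = 45,939.
Unemployment rate = 2,560 / 20,931 = 12.23%.
Labor force participation rate = 20,931 / 45,939 = 45.56%.

Unemployment rate ≈ 12.23%; labor force participation rate ≈ 45.56%.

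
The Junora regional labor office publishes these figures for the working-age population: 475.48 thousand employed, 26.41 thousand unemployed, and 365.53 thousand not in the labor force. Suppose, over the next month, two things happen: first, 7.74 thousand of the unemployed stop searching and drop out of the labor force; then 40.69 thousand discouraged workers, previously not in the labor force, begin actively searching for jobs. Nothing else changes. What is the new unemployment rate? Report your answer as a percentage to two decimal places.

New unemployment rate ≈ 11.10%.

Initially, labor force = 475.48 + 26.41 = 501.89 thousand, so u = 26.41/501.89 = 5.26%.
After the first change, unemployed and labor force both fall by 7.74 → E = 475.48, U = 18.67, labor force = 494.15 thousand.
After the second change, unemployed and labor force both rise by 40.69 → E = 475.48, U = 59.36, labor force = 534.84 thousand.
New unemployment rate = 59.36 / 534.84 = 11.10%.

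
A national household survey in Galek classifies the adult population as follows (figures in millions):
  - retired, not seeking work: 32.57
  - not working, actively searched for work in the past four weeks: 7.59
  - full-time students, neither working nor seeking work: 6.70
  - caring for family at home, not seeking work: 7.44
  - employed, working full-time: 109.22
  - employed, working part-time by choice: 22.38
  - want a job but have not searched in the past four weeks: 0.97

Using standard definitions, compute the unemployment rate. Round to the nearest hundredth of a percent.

Unemployment rate ≈ 5.45%.

Employed = 109.22 + 22.38 = 131.60 million.
Unemployed = 7.59 million.
Labor force = 131.60 + 7.59 = 139.19 million.
Unemployment rate = 7.59 / 139.19 = 5.45%.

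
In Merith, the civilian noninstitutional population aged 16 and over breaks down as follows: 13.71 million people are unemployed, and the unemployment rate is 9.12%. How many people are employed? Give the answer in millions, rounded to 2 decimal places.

Labor force = U / u = 13.71 / 0.0912 ≈ 150.33 million.
Employed = labor force − unemployed = 150.33 − 13.71 = 136.62 million.

About 136.62 million are employed.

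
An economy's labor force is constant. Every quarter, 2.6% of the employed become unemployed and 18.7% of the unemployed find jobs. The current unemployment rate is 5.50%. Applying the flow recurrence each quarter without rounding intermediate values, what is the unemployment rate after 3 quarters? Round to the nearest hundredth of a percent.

With a fixed labor force, u_{t+1} = u_t + s·(1−u_t) − f·u_t = u_t·(1−s−f) + s.
Here 1−s−f = 0.787 and s = 0.026.
u_1 = 0.055000 × 0.787 + 0.026 = 0.069285.
u_2 = 0.069285 × 0.787 + 0.026 = 0.080527.
u_3 = 0.080527 × 0.787 + 0.026 = 0.089375.

Unemployment rate after three quarters ≈ 8.94%.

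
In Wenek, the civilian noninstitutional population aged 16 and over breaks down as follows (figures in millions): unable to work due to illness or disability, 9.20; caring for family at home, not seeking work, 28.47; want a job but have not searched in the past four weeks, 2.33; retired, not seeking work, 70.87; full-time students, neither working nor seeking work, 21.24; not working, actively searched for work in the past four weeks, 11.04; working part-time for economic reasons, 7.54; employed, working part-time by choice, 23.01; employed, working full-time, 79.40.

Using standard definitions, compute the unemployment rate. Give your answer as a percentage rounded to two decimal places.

Unemployment rate ≈ 9.12%.

Employed = 7.54 + 23.01 + 79.40 = 109.95 million (anyone who worked, including part-time for economic reasons, counts as employed).
Unemployed = 11.04 million.
Labor force = 109.95 + 11.04 = 120.99 million.
Unemployment rate = 11.04 / 120.99 = 9.12%.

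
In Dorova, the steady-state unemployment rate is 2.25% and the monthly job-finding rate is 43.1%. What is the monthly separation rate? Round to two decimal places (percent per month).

Separation rate ≈ 0.99% per month.

From u* = s/(s+f): s = u·f/(1−u).
s = 0.0225 × 43.1 / (1 − 0.0225) = 0.9698 / 0.9775 ≈ 0.99% per month.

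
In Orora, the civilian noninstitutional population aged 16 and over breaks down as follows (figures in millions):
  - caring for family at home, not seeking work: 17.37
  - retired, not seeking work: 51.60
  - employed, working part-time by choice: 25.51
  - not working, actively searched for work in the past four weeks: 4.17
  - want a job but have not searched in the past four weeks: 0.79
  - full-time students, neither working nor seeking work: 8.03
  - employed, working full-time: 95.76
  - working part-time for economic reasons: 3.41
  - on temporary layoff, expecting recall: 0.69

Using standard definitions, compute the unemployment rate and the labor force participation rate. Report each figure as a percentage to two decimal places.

Unemployment rate ≈ 3.75%; labor force participation rate ≈ 62.48%.

Employed = 25.51 + 95.76 + 3.41 = 124.68 million (anyone who worked, including part-time for economic reasons, counts as employed).
Unemployed = 4.17 + 0.69 = 4.86 million (jobless and actively searching, or on temporary layoff).
Labor force = 124.68 + 4.86 = 129.54 million.
Not in labor force = 17.37 + 51.60 + 0.79 + 8.03 = 77.79 million (those not working and not actively searching are outside the labor force — including those who want a job but have given up searching).
Civilian working-age population = 129.54 + 77.79 = 207.33 million.
Unemployment rate = 4.86 / 129.54 = 3.75%.
Labor force participation rate = 129.54 / 207.33 = 62.48%.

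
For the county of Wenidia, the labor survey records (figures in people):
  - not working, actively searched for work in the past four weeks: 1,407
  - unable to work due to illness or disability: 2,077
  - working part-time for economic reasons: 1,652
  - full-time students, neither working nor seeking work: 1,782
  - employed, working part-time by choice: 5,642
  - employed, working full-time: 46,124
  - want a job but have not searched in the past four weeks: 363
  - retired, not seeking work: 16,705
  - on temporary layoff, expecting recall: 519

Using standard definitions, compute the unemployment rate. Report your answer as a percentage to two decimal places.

Employed = 1,652 + 5,642 + 46,124 = 53,418 (anyone who worked, including part-time for economic reasons, counts as employed).
Unemployed = 1,407 + 519 = 1,926 (jobless and actively searching, or on temporary layoff).
Labor force = 53,418 + 1,926 = 55,344.
Unemployment rate = 1,926 / 55,344 = 3.48%.

Unemployment rate ≈ 3.48%.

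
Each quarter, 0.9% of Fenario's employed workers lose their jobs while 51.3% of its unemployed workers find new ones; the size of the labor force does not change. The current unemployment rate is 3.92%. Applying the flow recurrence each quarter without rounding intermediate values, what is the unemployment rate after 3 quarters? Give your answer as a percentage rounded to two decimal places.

With a fixed labor force, u_{t+1} = u_t + s·(1−u_t) − f·u_t = u_t·(1−s−f) + s.
Here 1−s−f = 0.478 and s = 0.009.
u_1 = 0.039200 × 0.478 + 0.009 = 0.027738.
u_2 = 0.027738 × 0.478 + 0.009 = 0.022259.
u_3 = 0.022259 × 0.478 + 0.009 = 0.019640.

Unemployment rate after three quarters ≈ 1.96%.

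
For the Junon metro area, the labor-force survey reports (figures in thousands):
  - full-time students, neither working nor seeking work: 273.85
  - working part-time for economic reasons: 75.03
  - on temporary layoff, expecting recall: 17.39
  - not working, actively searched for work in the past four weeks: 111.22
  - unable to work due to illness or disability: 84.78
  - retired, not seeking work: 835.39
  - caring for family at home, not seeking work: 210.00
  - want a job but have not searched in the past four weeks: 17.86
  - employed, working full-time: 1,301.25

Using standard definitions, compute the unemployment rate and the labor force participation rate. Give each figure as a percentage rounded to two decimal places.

Unemployment rate ≈ 8.55%; labor force participation rate ≈ 51.42%.

Employed = 75.03 + 1,301.25 = 1,376.28 thousand (anyone who worked, including part-time for economic reasons, counts as employed).
Unemployed = 17.39 + 111.22 = 128.61 thousand (jobless and actively searching, or on temporary layoff).
Labor force = 1,376.28 + 128.61 = 1,504.89 thousand.
Not in labor force = 273.85 + 84.78 + 835.39 + 210.00 + 17.86 = 1,421.88 thousand (those not working and not actively searching are outside the labor force — including those who want a job but have given up searching).
Civilian working-age population = 1,504.89 + 1,421.88 = 2,926.77 thousand.
Unemployment rate = 128.61 / 1,504.89 = 8.55%.
Labor force participation rate = 1,504.89 / 2,926.77 = 51.42%.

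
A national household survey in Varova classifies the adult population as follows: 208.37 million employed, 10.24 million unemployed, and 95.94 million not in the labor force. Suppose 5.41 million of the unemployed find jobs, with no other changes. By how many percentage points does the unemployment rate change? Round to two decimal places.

Initially, labor force = 208.37 + 10.24 = 218.61 million, so u = 10.24/218.61 = 4.68%.
After the change, unemployed falls and employed rises by 5.41; labor force unchanged → E = 213.78, U = 4.83, labor force = 218.61 million.
New unemployment rate = 4.83 / 218.61 = 2.21%.
Change = 2.21% − 4.68% = −2.47 percentage points.

The unemployment rate changes by −2.47 percentage points.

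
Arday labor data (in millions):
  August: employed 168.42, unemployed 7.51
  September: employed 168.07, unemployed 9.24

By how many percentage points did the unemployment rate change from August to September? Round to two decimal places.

August: labor force = 168.42 + 7.51 = 175.93; u = 7.51/175.93 = 4.27%.
September: labor force = 168.07 + 9.24 = 177.31; u = 9.24/177.31 = 5.21%.
Change = 5.21% − 4.27% = +0.94 pp.

The unemployment rate changed by +0.94 percentage points.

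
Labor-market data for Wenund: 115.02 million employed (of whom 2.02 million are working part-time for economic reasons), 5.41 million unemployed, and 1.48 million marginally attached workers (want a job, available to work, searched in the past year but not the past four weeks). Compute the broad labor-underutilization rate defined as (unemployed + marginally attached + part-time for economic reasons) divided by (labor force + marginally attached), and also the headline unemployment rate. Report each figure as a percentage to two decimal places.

Labor force = 115.02 + 5.41 = 120.43 million.
Numerator = 5.41 + 1.48 + 2.02 = 8.91 million.
Denominator = 120.43 + 1.48 = 121.91 million.
Broad rate = 8.91 / 121.91 = 7.31%.
Headline unemployment rate = 5.41 / 120.43 = 4.49%.

Broad underutilization rate ≈ 7.31%; headline unemployment rate ≈ 4.49%.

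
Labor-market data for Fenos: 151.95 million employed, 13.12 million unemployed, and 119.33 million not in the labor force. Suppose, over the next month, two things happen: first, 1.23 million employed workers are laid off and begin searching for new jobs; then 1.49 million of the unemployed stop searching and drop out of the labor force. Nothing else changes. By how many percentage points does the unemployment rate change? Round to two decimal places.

The unemployment rate changes by −0.09 percentage points.

Initially, labor force = 151.95 + 13.12 = 165.07 million, so u = 13.12/165.07 = 7.95%.
After the first change, employed falls and unemployed rises by 1.23; labor force unchanged → E = 150.72, U = 14.35, labor force = 165.07 million.
After the second change, unemployed and labor force both fall by 1.49 → E = 150.72, U = 12.86, labor force = 163.58 million.
New unemployment rate = 12.86 / 163.58 = 7.86%.
Change = 7.86% − 7.95% = −0.09 percentage points.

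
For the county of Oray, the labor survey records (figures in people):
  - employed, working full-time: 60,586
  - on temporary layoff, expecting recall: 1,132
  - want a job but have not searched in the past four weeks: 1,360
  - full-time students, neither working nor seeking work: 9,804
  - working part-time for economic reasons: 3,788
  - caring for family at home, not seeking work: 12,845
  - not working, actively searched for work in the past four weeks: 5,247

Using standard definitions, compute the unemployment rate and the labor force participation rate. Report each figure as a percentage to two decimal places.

Employed = 60,586 + 3,788 = 64,374 (anyone who worked, including part-time for economic reasons, counts as employed).
Unemployed = 1,132 + 5,247 = 6,379 (jobless and actively searching, or on temporary layoff).
Labor force = 64,374 + 6,379 = 70,753.
Not in labor force = 1,360 + 9,804 + 12,845 = 24,009 (those not working and not actively searching are outside the labor force — including those who want a job but have given up searching).
Civilian working-age population = 70,753 + 24,009 = 94,762.
Unemployment rate = 6,379 / 70,753 = 9.02%.
Labor force participation rate = 70,753 / 94,762 = 74.66%.

Unemployment rate ≈ 9.02%; labor force participation rate ≈ 74.66%.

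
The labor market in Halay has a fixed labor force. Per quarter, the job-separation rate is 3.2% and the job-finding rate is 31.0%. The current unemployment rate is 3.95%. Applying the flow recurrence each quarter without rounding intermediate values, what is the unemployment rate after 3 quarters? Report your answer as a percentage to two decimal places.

Unemployment rate after three quarters ≈ 7.82%.

With a fixed labor force, u_{t+1} = u_t + s·(1−u_t) − f·u_t = u_t·(1−s−f) + s.
Here 1−s−f = 0.658 and s = 0.032.
u_1 = 0.039500 × 0.658 + 0.032 = 0.057991.
u_2 = 0.057991 × 0.658 + 0.032 = 0.070158.
u_3 = 0.070158 × 0.658 + 0.032 = 0.078164.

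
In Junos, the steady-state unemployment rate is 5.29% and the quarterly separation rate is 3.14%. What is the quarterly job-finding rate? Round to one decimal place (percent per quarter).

From u* = s/(s+f): f = s·(1−u)/u.
f = 3.14 × (1 − 0.0529) / 0.0529 = 2.9739 / 0.0529 ≈ 56.2% per quarter.

Job-finding rate ≈ 56.2% per quarter.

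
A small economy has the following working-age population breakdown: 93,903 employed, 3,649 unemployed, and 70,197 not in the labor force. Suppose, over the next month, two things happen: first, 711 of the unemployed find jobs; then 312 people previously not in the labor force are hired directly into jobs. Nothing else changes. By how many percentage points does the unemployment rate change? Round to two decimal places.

Initially, labor force = 93,903 + 3,649 = 97,552, so u = 3,649/97,552 = 3.74%.
After the first change, unemployed falls and employed rises by 711; labor force unchanged → E = 94,614, U = 2,938, labor force = 97,552.
After the second change, employed and labor force both rise by 312; unemployed unchanged → E = 94,926, U = 2,938, labor force = 97,864.
New unemployment rate = 2,938 / 97,864 = 3.00%.
Change = 3.00% − 3.74% = −0.74 percentage points.

The unemployment rate changes by −0.74 percentage points.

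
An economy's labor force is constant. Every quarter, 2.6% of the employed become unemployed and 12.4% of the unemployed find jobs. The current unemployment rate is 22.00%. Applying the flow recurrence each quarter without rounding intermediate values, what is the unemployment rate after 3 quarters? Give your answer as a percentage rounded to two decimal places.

Unemployment rate after three quarters ≈ 20.20%.

With a fixed labor force, u_{t+1} = u_t + s·(1−u_t) − f·u_t = u_t·(1−s−f) + s.
Here 1−s−f = 0.850 and s = 0.026.
u_1 = 0.220000 × 0.850 + 0.026 = 0.213000.
u_2 = 0.213000 × 0.850 + 0.026 = 0.207050.
u_3 = 0.207050 × 0.850 + 0.026 = 0.201992.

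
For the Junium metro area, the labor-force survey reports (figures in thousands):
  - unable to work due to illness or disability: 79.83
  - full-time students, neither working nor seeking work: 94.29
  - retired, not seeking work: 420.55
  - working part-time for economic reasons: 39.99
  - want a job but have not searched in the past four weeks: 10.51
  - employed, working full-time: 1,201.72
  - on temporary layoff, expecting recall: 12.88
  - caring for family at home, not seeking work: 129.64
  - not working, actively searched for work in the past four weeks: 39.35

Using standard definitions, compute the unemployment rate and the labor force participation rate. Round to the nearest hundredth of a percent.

Unemployment rate ≈ 4.04%; labor force participation rate ≈ 63.78%.

Employed = 39.99 + 1,201.72 = 1,241.71 thousand (anyone who worked, including part-time for economic reasons, counts as employed).
Unemployed = 12.88 + 39.35 = 52.23 thousand (jobless and actively searching, or on temporary layoff).
Labor force = 1,241.71 + 52.23 = 1,293.94 thousand.
Not in labor force = 79.83 + 94.29 + 420.55 + 10.51 + 129.64 = 734.82 thousand (those not working and not actively searching are outside the labor force — including those who want a job but have given up searching).
Civilian working-age population = 1,293.94 + 734.82 = 2,028.76 thousand.
Unemployment rate = 52.23 / 1,293.94 = 4.04%.
Labor force participation rate = 1,293.94 / 2,028.76 = 63.78%.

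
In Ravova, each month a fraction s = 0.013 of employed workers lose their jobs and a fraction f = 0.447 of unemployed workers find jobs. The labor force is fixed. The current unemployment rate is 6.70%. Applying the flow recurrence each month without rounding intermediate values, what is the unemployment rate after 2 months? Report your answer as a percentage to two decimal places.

Unemployment rate after two months ≈ 3.96%.

With a fixed labor force, u_{t+1} = u_t + s·(1−u_t) − f·u_t = u_t·(1−s−f) + s.
Here 1−s−f = 0.540 and s = 0.013.
u_1 = 0.067000 × 0.540 + 0.013 = 0.049180.
u_2 = 0.049180 × 0.540 + 0.013 = 0.039557.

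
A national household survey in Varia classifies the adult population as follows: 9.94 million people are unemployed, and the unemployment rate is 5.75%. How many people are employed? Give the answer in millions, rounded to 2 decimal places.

Labor force = U / u = 9.94 / 0.0575 ≈ 172.87 million.
Employed = labor force − unemployed = 172.87 − 9.94 = 162.93 million.

About 162.93 million are employed.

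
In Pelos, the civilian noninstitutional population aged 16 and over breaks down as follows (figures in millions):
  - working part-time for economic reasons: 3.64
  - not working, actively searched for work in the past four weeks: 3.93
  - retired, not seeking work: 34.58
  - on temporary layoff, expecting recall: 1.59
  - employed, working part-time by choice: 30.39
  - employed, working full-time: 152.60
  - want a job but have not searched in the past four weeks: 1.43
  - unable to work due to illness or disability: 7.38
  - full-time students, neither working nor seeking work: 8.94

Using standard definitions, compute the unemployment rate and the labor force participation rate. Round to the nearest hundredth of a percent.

Unemployment rate ≈ 2.87%; labor force participation rate ≈ 78.60%.

Employed = 3.64 + 30.39 + 152.60 = 186.63 million (anyone who worked, including part-time for economic reasons, counts as employed).
Unemployed = 3.93 + 1.59 = 5.52 million (jobless and actively searching, or on temporary layoff).
Labor force = 186.63 + 5.52 = 192.15 million.
Not in labor force = 34.58 + 1.43 + 7.38 + 8.94 = 52.33 million (those not working and not actively searching are outside the labor force — including those who want a job but have given up searching).
Civilian working-age population = 192.15 + 52.33 = 244.48 million.
Unemployment rate = 5.52 / 192.15 = 2.87%.
Labor force participation rate = 192.15 / 244.48 = 78.60%.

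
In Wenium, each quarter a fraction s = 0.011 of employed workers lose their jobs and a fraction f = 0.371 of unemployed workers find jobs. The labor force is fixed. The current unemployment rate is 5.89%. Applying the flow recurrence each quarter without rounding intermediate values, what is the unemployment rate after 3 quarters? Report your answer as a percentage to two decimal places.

Unemployment rate after three quarters ≈ 3.59%.

With a fixed labor force, u_{t+1} = u_t + s·(1−u_t) − f·u_t = u_t·(1−s−f) + s.
Here 1−s−f = 0.618 and s = 0.011.
u_1 = 0.058900 × 0.618 + 0.011 = 0.047400.
u_2 = 0.047400 × 0.618 + 0.011 = 0.040293.
u_3 = 0.040293 × 0.618 + 0.011 = 0.035901.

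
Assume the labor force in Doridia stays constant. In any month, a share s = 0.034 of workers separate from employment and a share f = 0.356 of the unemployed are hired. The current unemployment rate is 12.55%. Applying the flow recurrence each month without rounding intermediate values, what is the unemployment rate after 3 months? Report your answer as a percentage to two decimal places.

Unemployment rate after three months ≈ 9.59%.

With a fixed labor force, u_{t+1} = u_t + s·(1−u_t) − f·u_t = u_t·(1−s−f) + s.
Here 1−s−f = 0.610 and s = 0.034.
u_1 = 0.125500 × 0.610 + 0.034 = 0.110555.
u_2 = 0.110555 × 0.610 + 0.034 = 0.101439.
u_3 = 0.101439 × 0.610 + 0.034 = 0.095878.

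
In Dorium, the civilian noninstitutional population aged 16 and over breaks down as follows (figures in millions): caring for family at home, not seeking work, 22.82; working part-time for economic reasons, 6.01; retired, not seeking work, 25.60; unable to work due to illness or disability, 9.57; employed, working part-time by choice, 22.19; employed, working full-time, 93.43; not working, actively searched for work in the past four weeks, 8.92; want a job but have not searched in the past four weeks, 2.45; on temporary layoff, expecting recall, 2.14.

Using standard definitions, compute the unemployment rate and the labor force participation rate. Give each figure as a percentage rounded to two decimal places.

Employed = 6.01 + 22.19 + 93.43 = 121.63 million (anyone who worked, including part-time for economic reasons, counts as employed).
Unemployed = 8.92 + 2.14 = 11.06 million (jobless and actively searching, or on temporary layoff).
Labor force = 121.63 + 11.06 = 132.69 million.
Not in labor force = 22.82 + 25.60 + 9.57 + 2.45 = 60.44 million (those not working and not actively searching are outside the labor force — including those who want a job but have given up searching).
Civilian working-age population = 132.69 + 60.44 = 193.13 million.
Unemployment rate = 11.06 / 132.69 = 8.34%.
Labor force participation rate = 132.69 / 193.13 = 68.71%.

Unemployment rate ≈ 8.34%; labor force participation rate ≈ 68.71%.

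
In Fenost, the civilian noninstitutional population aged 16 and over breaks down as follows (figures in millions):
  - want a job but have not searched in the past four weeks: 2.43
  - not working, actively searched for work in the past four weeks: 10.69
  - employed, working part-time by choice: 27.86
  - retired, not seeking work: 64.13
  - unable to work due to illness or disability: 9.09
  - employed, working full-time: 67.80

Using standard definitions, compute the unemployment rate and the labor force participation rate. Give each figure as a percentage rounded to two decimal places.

Unemployment rate ≈ 10.05%; labor force participation rate ≈ 58.43%.

Employed = 27.86 + 67.80 = 95.66 million.
Unemployed = 10.69 million.
Labor force = 95.66 + 10.69 = 106.35 million.
Not in labor force = 2.43 + 64.13 + 9.09 = 75.65 million (those not working and not actively searching are outside the labor force — including those who want a job but have given up searching).
Civilian working-age population = 106.35 + 75.65 = 182.00 million.
Unemployment rate = 10.69 / 106.35 = 10.05%.
Labor force participation rate = 106.35 / 182.00 = 58.43%.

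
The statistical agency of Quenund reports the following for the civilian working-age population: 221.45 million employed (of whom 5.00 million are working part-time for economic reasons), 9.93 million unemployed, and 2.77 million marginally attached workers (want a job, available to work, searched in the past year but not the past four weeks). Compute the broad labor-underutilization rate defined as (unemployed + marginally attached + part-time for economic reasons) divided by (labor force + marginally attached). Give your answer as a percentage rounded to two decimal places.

Labor force = 221.45 + 9.93 = 231.38 million.
Numerator = 9.93 + 2.77 + 5.00 = 17.70 million.
Denominator = 231.38 + 2.77 = 234.15 million.
Broad rate = 17.70 / 234.15 = 7.56%.

Broad underutilization rate ≈ 7.56%.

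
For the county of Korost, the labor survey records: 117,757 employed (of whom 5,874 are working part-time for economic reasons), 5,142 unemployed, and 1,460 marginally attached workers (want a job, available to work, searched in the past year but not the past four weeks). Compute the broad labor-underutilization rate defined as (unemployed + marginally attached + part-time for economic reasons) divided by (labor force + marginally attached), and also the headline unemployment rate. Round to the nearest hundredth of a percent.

Broad underutilization rate ≈ 10.03%; headline unemployment rate ≈ 4.18%.

Labor force = 117,757 + 5,142 = 122,899.
Numerator = 5,142 + 1,460 + 5,874 = 12,476.
Denominator = 122,899 + 1,460 = 124,359.
Broad rate = 12,476 / 124,359 = 10.03%.
Headline unemployment rate = 5,142 / 122,899 = 4.18%.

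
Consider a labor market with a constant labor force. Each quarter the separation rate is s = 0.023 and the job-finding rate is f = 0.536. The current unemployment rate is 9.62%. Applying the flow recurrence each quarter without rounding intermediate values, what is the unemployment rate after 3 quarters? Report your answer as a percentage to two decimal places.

With a fixed labor force, u_{t+1} = u_t + s·(1−u_t) − f·u_t = u_t·(1−s−f) + s.
Here 1−s−f = 0.441 and s = 0.023.
u_1 = 0.096200 × 0.441 + 0.023 = 0.065424.
u_2 = 0.065424 × 0.441 + 0.023 = 0.051852.
u_3 = 0.051852 × 0.441 + 0.023 = 0.045867.

Unemployment rate after three quarters ≈ 4.59%.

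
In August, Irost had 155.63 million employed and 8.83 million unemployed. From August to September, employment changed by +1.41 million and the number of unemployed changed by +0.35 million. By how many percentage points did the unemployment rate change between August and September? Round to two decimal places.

The unemployment rate changed by +0.15 percentage points.

August: labor force = 155.63 + 8.83 = 164.46; u = 8.83/164.46 = 5.37%.
September: labor force = 157.04 + 9.18 = 166.22; u = 9.18/166.22 = 5.52%.
Change = 5.52% − 5.37% = +0.15 pp.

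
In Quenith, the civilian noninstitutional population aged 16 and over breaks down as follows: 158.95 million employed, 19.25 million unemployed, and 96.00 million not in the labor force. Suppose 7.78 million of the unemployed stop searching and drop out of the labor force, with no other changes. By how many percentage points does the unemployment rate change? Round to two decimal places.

Initially, labor force = 158.95 + 19.25 = 178.20 million, so u = 19.25/178.20 = 10.80%.
After the change, unemployed and labor force both fall by 7.78 → E = 158.95, U = 11.47, labor force = 170.42 million.
New unemployment rate = 11.47 / 170.42 = 6.73%.
Change = 6.73% − 10.80% = −4.07 percentage points.

The unemployment rate changes by −4.07 percentage points.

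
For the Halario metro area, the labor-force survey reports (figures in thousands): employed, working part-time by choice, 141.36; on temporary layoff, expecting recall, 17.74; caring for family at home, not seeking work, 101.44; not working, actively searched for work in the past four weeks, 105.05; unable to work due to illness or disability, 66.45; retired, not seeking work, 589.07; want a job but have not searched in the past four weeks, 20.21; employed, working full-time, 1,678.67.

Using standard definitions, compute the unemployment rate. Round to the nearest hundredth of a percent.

Unemployment rate ≈ 6.32%.

Employed = 141.36 + 1,678.67 = 1,820.03 thousand.
Unemployed = 17.74 + 105.05 = 122.79 thousand (jobless and actively searching, or on temporary layoff).
Labor force = 1,820.03 + 122.79 = 1,942.82 thousand.
Unemployment rate = 122.79 / 1,942.82 = 6.32%.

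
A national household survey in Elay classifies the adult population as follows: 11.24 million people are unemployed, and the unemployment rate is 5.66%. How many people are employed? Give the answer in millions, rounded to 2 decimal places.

Labor force = U / u = 11.24 / 0.0566 ≈ 198.59 million.
Employed = labor force − unemployed = 198.59 − 11.24 = 187.35 million.

About 187.35 million are employed.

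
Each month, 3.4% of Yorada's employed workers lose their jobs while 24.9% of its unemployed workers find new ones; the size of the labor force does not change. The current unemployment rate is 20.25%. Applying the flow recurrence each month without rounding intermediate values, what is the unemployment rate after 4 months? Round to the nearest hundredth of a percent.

With a fixed labor force, u_{t+1} = u_t + s·(1−u_t) − f·u_t = u_t·(1−s−f) + s.
Here 1−s−f = 0.717 and s = 0.034.
u_1 = 0.202500 × 0.717 + 0.034 = 0.179193.
u_2 = 0.179193 × 0.717 + 0.034 = 0.162481.
u_3 = 0.162481 × 0.717 + 0.034 = 0.150499.
u_4 = 0.150499 × 0.717 + 0.034 = 0.141908.

Unemployment rate after four months ≈ 14.19%.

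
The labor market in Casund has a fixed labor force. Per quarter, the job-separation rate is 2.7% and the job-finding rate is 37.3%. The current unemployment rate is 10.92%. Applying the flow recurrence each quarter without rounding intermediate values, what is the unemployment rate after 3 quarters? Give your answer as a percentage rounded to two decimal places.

Unemployment rate after three quarters ≈ 7.65%.

With a fixed labor force, u_{t+1} = u_t + s·(1−u_t) − f·u_t = u_t·(1−s−f) + s.
Here 1−s−f = 0.600 and s = 0.027.
u_1 = 0.109200 × 0.600 + 0.027 = 0.092520.
u_2 = 0.092520 × 0.600 + 0.027 = 0.082512.
u_3 = 0.082512 × 0.600 + 0.027 = 0.076507.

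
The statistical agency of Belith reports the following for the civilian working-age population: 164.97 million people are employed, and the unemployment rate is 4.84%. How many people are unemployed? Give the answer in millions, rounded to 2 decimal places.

Let U be the number unemployed. The labor force is E + U, and U/(E+U) = 0.0484.
So U = 0.0484 × 164.97 / (1 − 0.0484) = 7.9845 / 0.9516 ≈ 8.39 million.

About 8.39 million are unemployed.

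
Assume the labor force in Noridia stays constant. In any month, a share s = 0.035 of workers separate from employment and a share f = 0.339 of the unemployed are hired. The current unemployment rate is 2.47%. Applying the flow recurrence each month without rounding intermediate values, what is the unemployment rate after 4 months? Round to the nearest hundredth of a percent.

Unemployment rate after four months ≈ 8.30%.

With a fixed labor force, u_{t+1} = u_t + s·(1−u_t) − f·u_t = u_t·(1−s−f) + s.
Here 1−s−f = 0.626 and s = 0.035.
u_1 = 0.024700 × 0.626 + 0.035 = 0.050462.
u_2 = 0.050462 × 0.626 + 0.035 = 0.066589.
u_3 = 0.066589 × 0.626 + 0.035 = 0.076685.
u_4 = 0.076685 × 0.626 + 0.035 = 0.083005.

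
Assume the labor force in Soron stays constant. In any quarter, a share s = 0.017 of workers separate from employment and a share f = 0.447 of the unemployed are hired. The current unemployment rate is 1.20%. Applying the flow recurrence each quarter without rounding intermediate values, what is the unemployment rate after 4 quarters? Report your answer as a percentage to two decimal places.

Unemployment rate after four quarters ≈ 3.46%.

With a fixed labor force, u_{t+1} = u_t + s·(1−u_t) − f·u_t = u_t·(1−s−f) + s.
Here 1−s−f = 0.536 and s = 0.017.
u_1 = 0.012000 × 0.536 + 0.017 = 0.023432.
u_2 = 0.023432 × 0.536 + 0.017 = 0.029560.
u_3 = 0.029560 × 0.536 + 0.017 = 0.032844.
u_4 = 0.032844 × 0.536 + 0.017 = 0.034604.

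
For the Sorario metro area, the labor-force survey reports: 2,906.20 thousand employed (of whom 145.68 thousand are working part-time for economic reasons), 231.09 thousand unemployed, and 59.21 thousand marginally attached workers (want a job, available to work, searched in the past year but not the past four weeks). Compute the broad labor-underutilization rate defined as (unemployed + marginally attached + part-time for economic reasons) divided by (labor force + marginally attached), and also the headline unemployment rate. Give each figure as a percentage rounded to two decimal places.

Broad underutilization rate ≈ 13.64%; headline unemployment rate ≈ 7.37%.

Labor force = 2,906.20 + 231.09 = 3,137.29 thousand.
Numerator = 231.09 + 59.21 + 145.68 = 435.98 thousand.
Denominator = 3,137.29 + 59.21 = 3,196.50 thousand.
Broad rate = 435.98 / 3,196.50 = 13.64%.
Headline unemployment rate = 231.09 / 3,137.29 = 7.37%.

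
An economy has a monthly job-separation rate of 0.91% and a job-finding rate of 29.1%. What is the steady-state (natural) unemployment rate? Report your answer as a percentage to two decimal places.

Steady-state unemployment rate ≈ 3.03%.

At steady state the flows balance: s·E = f·U, so U/(E+U) = s/(s+f).
u* = 0.91 / (0.91 + 29.1) = 0.91 / 30.01 = 3.03%.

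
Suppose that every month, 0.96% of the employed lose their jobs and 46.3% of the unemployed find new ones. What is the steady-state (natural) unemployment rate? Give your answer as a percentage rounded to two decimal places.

Steady-state unemployment rate ≈ 2.03%.

At steady state the flows balance: s·E = f·U, so U/(E+U) = s/(s+f).
u* = 0.96 / (0.96 + 46.3) = 0.96 / 47.26 = 2.03%.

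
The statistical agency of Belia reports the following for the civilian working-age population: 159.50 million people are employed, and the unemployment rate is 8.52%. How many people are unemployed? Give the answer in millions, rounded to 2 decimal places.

About 14.86 million are unemployed.

Let U be the number unemployed. The labor force is E + U, and U/(E+U) = 0.0852.
So U = 0.0852 × 159.50 / (1 − 0.0852) = 13.5894 / 0.9148 ≈ 14.86 million.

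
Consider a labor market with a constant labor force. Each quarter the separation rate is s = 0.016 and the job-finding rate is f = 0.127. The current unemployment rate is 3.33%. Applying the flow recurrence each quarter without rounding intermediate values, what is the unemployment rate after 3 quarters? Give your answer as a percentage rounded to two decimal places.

With a fixed labor force, u_{t+1} = u_t + s·(1−u_t) − f·u_t = u_t·(1−s−f) + s.
Here 1−s−f = 0.857 and s = 0.016.
u_1 = 0.033300 × 0.857 + 0.016 = 0.044538.
u_2 = 0.044538 × 0.857 + 0.016 = 0.054169.
u_3 = 0.054169 × 0.857 + 0.016 = 0.062423.

Unemployment rate after three quarters ≈ 6.24%.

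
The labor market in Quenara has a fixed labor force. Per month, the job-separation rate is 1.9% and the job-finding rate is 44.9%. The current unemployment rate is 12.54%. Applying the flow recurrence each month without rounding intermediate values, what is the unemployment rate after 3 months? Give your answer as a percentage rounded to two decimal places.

Unemployment rate after three months ≈ 5.34%.

With a fixed labor force, u_{t+1} = u_t + s·(1−u_t) − f·u_t = u_t·(1−s−f) + s.
Here 1−s−f = 0.532 and s = 0.019.
u_1 = 0.125400 × 0.532 + 0.019 = 0.085713.
u_2 = 0.085713 × 0.532 + 0.019 = 0.064599.
u_3 = 0.064599 × 0.532 + 0.019 = 0.053367.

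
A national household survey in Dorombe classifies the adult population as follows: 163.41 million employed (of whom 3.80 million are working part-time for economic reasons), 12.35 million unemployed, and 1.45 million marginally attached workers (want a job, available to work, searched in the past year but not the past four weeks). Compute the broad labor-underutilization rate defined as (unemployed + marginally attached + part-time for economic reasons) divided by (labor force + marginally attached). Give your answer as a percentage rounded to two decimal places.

Broad underutilization rate ≈ 9.93%.

Labor force = 163.41 + 12.35 = 175.76 million.
Numerator = 12.35 + 1.45 + 3.80 = 17.60 million.
Denominator = 175.76 + 1.45 = 177.21 million.
Broad rate = 17.60 / 177.21 = 9.93%.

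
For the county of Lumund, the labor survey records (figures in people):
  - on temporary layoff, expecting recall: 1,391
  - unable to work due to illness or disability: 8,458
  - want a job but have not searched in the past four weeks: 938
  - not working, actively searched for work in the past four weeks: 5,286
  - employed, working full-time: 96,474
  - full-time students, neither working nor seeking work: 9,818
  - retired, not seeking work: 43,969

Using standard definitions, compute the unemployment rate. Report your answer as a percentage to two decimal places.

Employed = 96,474.
Unemployed = 1,391 + 5,286 = 6,677 (jobless and actively searching, or on temporary layoff).
Labor force = 96,474 + 6,677 = 103,151.
Unemployment rate = 6,677 / 103,151 = 6.47%.

Unemployment rate ≈ 6.47%.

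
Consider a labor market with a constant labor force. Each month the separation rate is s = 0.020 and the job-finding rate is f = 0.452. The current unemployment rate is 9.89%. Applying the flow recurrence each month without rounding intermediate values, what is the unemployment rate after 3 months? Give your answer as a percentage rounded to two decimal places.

With a fixed labor force, u_{t+1} = u_t + s·(1−u_t) − f·u_t = u_t·(1−s−f) + s.
Here 1−s−f = 0.528 and s = 0.020.
u_1 = 0.098900 × 0.528 + 0.020 = 0.072219.
u_2 = 0.072219 × 0.528 + 0.020 = 0.058132.
u_3 = 0.058132 × 0.528 + 0.020 = 0.050694.

Unemployment rate after three months ≈ 5.07%.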